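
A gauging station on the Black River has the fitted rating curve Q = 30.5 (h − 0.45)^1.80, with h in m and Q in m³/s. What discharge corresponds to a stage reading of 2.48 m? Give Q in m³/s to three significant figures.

109 m³/s

Q = 30.5 × (2.48 − 0.45)^1.80 = 30.5 × 2.03^1.80 = 109.1 m³/s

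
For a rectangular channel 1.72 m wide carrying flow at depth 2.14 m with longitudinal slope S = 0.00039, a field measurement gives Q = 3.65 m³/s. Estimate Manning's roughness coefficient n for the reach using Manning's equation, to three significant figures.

0.0144

A = b·y = 1.72 × 2.14 = 3.681 m²
P = b + 2y = 1.72 + 2×2.14 = 6.000 m
R = A/P = 3.681/6.000 = 0.6135 m
n = (1/Q)·A·R^(2/3)·S^(1/2) = (1/3.65) × 3.681 × 0.7220 × 0.01975 = 0.01438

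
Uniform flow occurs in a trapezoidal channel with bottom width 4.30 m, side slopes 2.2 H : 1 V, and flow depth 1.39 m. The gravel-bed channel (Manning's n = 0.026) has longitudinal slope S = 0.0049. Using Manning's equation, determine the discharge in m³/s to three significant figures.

A = (b + z·y)·y = (4.30 + 2.2×1.39)×1.39 = 10.23 m²
P = b + 2y√(1+z²) = 4.30 + 2×1.39×√(1+2.2²) = 11.02 m
R = A/P = 10.23/11.02 = 0.9283 m
Q = (1/n)·A·R^(2/3)·S^(1/2) = (1/0.026) × 10.23 × 0.9283^(2/3) × 0.0049^(1/2) = 26.20 m³/s

26.2 m³/s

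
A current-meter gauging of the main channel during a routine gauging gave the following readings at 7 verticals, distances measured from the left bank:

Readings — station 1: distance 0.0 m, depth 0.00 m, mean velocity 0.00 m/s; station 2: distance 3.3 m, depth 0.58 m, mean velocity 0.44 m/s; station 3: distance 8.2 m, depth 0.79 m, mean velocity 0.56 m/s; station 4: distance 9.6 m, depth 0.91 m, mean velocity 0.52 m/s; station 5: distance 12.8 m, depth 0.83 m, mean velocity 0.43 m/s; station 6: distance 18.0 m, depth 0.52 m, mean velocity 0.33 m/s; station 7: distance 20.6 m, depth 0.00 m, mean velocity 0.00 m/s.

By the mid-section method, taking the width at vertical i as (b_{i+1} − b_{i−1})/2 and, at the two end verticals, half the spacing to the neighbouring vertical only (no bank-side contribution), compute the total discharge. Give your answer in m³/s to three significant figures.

w_2 = (8.2 − 0.0)/2 = 4.1 m; q_2 = 0.44 × 0.58 × 4.1 = 1.046 m³/s
w_3 = (9.6 − 3.3)/2 = 3.15 m; q_3 = 0.56 × 0.79 × 3.15 = 1.394 m³/s
w_4 = (12.8 − 8.2)/2 = 2.3 m; q_4 = 0.52 × 0.91 × 2.3 = 1.088 m³/s
w_5 = (18.0 − 9.6)/2 = 4.2 m; q_5 = 0.43 × 0.83 × 4.2 = 1.499 m³/s
w_6 = (20.6 − 12.8)/2 = 3.9 m; q_6 = 0.33 × 0.52 × 3.9 = 0.6692 m³/s
Stations 1, 7 contribute zero (depth or velocity is 0).
Q = Σ qᵢ = 5.696 m³/s

5.70 m³/s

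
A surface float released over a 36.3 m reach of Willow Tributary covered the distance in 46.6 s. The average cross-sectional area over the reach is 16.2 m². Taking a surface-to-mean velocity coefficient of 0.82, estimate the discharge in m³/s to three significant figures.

10.3 m³/s

v_surface = L / t̄ = 36.3 / 46.6 = 0.7790 m/s
v_mean = 0.82 × 0.7790 = 0.6388 m/s
Q = A × v_mean = 16.2 × 0.6388 = 10.35 m³/s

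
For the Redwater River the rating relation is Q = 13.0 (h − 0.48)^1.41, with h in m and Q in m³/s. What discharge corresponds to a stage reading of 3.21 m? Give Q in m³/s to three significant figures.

Q = 13.0 × (3.21 − 0.48)^1.41 = 13.0 × 2.73^1.41 = 53.57 m³/s

53.6 m³/s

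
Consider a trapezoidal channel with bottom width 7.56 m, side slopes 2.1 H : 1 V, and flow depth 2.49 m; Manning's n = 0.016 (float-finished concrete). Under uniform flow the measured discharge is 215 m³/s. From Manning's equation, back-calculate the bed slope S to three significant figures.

A = (b + z·y)·y = (7.56 + 2.1×2.49)×2.49 = 31.84 m²
P = b + 2y√(1+z²) = 7.56 + 2×2.49×√(1+2.1²) = 19.14 m
R = A/P = 31.84/19.14 = 1.663 m
S = (Q·n / (1·A·R^(2/3)))² = (215×0.016 / (1×31.84×1.404))² = 0.005920

0.00592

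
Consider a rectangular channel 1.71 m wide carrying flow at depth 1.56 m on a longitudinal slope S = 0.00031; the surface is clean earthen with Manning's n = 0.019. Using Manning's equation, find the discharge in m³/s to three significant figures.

A = b·y = 1.71 × 1.56 = 2.668 m²
P = b + 2y = 1.71 + 2×1.56 = 4.830 m
R = A/P = 2.668/4.830 = 0.5523 m
Q = (1/n)·A·R^(2/3)·S^(1/2) = (1/0.019) × 2.668 × 0.5523^(2/3) × 0.00031^(1/2) = 1.664 m³/s

1.66 m³/s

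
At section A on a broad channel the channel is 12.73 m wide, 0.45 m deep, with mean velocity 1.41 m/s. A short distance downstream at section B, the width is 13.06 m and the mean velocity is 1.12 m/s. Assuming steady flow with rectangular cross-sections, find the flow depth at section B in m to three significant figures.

Q = A₁V₁ = (12.73×0.45) × 1.41 = 8.077 m³/s
d₂ = Q/(b₂ V₂) = 8.077/(13.06×1.12) = 0.5522 m

0.552 m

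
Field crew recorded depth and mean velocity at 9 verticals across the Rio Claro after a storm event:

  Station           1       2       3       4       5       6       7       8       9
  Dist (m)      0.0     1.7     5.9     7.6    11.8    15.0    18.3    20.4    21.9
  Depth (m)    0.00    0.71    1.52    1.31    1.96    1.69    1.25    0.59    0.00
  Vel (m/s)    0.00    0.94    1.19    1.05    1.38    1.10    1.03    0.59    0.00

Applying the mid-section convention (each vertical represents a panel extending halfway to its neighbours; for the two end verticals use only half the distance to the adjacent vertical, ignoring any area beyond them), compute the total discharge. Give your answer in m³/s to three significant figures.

31.5 m³/s

w_2 = (5.9 − 0.0)/2 = 2.95 m; q_2 = 0.94 × 0.71 × 2.95 = 1.969 m³/s
w_3 = (7.6 − 1.7)/2 = 2.95 m; q_3 = 1.19 × 1.52 × 2.95 = 5.336 m³/s
w_4 = (11.8 − 5.9)/2 = 2.95 m; q_4 = 1.05 × 1.31 × 2.95 = 4.058 m³/s
w_5 = (15.0 − 7.6)/2 = 3.7 m; q_5 = 1.38 × 1.96 × 3.7 = 10.01 m³/s
w_6 = (18.3 − 11.8)/2 = 3.25 m; q_6 = 1.10 × 1.69 × 3.25 = 6.042 m³/s
w_7 = (20.4 − 15.0)/2 = 2.7 m; q_7 = 1.03 × 1.25 × 2.7 = 3.476 m³/s
w_8 = (21.9 − 18.3)/2 = 1.8 m; q_8 = 0.59 × 0.59 × 1.8 = 0.6266 m³/s
Stations 1, 9 contribute zero (depth or velocity is 0).
Q = Σ qᵢ = 31.51 m³/s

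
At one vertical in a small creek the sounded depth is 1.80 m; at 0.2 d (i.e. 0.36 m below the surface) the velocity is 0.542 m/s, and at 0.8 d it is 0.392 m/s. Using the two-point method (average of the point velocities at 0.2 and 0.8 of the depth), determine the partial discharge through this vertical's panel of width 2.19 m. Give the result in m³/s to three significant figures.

1.84 m³/s

v̄ = (0.542 + 0.392) / 2 = 0.4670 m/s
q = v̄ × d × w = 0.4670 × 1.80 × 2.19 = 1.841 m³/s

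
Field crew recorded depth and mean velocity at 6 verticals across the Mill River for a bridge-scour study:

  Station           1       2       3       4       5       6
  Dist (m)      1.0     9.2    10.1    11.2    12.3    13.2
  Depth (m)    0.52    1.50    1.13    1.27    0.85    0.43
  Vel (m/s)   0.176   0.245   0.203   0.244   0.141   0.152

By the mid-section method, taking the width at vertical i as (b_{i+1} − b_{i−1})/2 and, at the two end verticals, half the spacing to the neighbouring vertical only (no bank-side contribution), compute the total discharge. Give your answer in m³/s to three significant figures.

2.77 m³/s

w_1 = (9.2 − 1.0)/2 = 4.1 m; q_1 = 0.176 × 0.52 × 4.1 = 0.3752 m³/s
w_2 = (10.1 − 1.0)/2 = 4.55 m; q_2 = 0.245 × 1.50 × 4.55 = 1.672 m³/s
w_3 = (11.2 − 9.2)/2 = 1 m; q_3 = 0.203 × 1.13 × 1 = 0.2294 m³/s
w_4 = (12.3 − 10.1)/2 = 1.1 m; q_4 = 0.244 × 1.27 × 1.1 = 0.3409 m³/s
w_5 = (13.2 − 11.2)/2 = 1 m; q_5 = 0.141 × 0.85 × 1 = 0.1199 m³/s
w_6 = (13.2 − 12.3)/2 = 0.45 m; q_6 = 0.152 × 0.43 × 0.45 = 0.02941 m³/s
Q = Σ qᵢ = 2.767 m³/s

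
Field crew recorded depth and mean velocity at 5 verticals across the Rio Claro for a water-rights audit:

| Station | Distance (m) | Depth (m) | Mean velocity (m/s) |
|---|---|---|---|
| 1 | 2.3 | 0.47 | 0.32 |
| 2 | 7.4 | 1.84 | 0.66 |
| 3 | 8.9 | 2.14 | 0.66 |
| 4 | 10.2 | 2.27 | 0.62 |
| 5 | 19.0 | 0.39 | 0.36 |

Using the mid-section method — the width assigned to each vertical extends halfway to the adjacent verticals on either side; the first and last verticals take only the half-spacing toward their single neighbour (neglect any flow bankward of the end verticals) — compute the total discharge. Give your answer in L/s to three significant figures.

w_1 = (7.4 − 2.3)/2 = 2.55 m; q_1 = 0.32 × 0.47 × 2.55 = 0.3835 m³/s
w_2 = (8.9 − 2.3)/2 = 3.3 m; q_2 = 0.66 × 1.84 × 3.3 = 4.008 m³/s
w_3 = (10.2 − 7.4)/2 = 1.4 m; q_3 = 0.66 × 2.14 × 1.4 = 1.977 m³/s
w_4 = (19.0 − 8.9)/2 = 5.05 m; q_4 = 0.62 × 2.27 × 5.05 = 7.107 m³/s
w_5 = (19.0 − 10.2)/2 = 4.4 m; q_5 = 0.36 × 0.39 × 4.4 = 0.6178 m³/s
Q = Σ qᵢ = 14.09 m³/s
= 14.09 × 1000 = 14090 L/s

14100 L/s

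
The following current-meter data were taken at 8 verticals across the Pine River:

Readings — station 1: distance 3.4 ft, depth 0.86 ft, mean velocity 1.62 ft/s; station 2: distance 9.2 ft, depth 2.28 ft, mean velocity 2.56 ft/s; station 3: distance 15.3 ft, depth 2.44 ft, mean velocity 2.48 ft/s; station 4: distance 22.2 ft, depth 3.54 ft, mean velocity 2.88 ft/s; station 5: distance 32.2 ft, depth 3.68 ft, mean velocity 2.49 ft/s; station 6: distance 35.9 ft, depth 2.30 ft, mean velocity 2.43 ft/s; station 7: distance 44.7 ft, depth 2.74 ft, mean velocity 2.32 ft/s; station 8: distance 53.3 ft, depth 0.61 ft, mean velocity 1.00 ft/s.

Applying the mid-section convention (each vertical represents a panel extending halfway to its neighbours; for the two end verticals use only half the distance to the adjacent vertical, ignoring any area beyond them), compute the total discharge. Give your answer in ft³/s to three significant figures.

320 ft³/s

w_1 = (9.2 − 3.4)/2 = 2.9 ft; q_1 = 1.62 × 0.86 × 2.9 = 4.040 ft³/s
w_2 = (15.3 − 3.4)/2 = 5.95 ft; q_2 = 2.56 × 2.28 × 5.95 = 34.73 ft³/s
w_3 = (22.2 − 9.2)/2 = 6.5 ft; q_3 = 2.48 × 2.44 × 6.5 = 39.33 ft³/s
w_4 = (32.2 − 15.3)/2 = 8.45 ft; q_4 = 2.88 × 3.54 × 8.45 = 86.15 ft³/s
w_5 = (35.9 − 22.2)/2 = 6.85 ft; q_5 = 2.49 × 3.68 × 6.85 = 62.77 ft³/s
w_6 = (44.7 − 32.2)/2 = 6.25 ft; q_6 = 2.43 × 2.30 × 6.25 = 34.93 ft³/s
w_7 = (53.3 − 35.9)/2 = 8.7 ft; q_7 = 2.32 × 2.74 × 8.7 = 55.30 ft³/s
w_8 = (53.3 − 44.7)/2 = 4.3 ft; q_8 = 1.00 × 0.61 × 4.3 = 2.623 ft³/s
Q = Σ qᵢ = 319.9 ft³/s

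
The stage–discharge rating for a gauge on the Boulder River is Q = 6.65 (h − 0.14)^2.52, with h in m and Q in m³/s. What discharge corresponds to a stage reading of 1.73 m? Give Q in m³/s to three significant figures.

21.4 m³/s

Q = 6.65 × (1.73 − 0.14)^2.52 = 6.65 × 1.59^2.52 = 21.40 m³/s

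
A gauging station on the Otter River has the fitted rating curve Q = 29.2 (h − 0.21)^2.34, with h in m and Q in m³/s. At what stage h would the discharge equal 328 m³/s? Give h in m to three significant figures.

h − h₀ = (Q/C)^(1/b) = (328/29.2)^(1/2.34) = 2.811 m
h = 0.21 + 2.811 = 3.021 m

3.02 m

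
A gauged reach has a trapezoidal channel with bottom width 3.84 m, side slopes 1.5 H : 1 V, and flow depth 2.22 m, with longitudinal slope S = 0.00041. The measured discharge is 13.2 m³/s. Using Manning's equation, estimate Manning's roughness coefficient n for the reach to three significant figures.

0.0297

A = (b + z·y)·y = (3.84 + 1.5×2.22)×2.22 = 15.92 m²
P = b + 2y√(1+z²) = 3.84 + 2×2.22×√(1+1.5²) = 11.84 m
R = A/P = 15.92/11.84 = 1.344 m
n = (1/Q)·A·R^(2/3)·S^(1/2) = (1/13.2) × 15.92 × 1.218 × 0.02025 = 0.02973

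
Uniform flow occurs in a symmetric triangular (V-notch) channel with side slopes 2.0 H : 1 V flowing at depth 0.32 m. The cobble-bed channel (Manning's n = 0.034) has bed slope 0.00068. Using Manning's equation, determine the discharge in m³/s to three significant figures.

A = z·y² = 2.0×0.32² = 0.2048 m²
P = 2y√(1+z²) = 2×0.32×√(1+2.0²) = 1.431 m
R = A/P = 0.2048/1.431 = 0.1431 m
Q = (1/n)·A·R^(2/3)·S^(1/2) = (1/0.034) × 0.2048 × 0.1431^(2/3) × 0.00068^(1/2) = 0.04297 m³/s

0.0430 m³/s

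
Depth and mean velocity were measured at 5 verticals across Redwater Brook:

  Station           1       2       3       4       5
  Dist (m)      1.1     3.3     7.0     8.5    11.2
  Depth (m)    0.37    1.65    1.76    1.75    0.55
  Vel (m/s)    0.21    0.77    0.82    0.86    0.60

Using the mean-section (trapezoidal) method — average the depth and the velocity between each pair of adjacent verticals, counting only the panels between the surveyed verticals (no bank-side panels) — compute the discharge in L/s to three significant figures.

10600 L/s

Panel 1-2: Δb = 2.2 m, d̄ = (0.37+1.65)/2 = 1.01, v̄ = (0.21+0.77)/2 = 0.49 → q = 2.2×1.01×0.49 = 1.089 m³/s
Panel 2-3: Δb = 3.7 m, d̄ = (1.65+1.76)/2 = 1.705, v̄ = (0.77+0.82)/2 = 0.795 → q = 3.7×1.705×0.795 = 5.015 m³/s
Panel 3-4: Δb = 1.5 m, d̄ = (1.76+1.75)/2 = 1.755, v̄ = (0.82+0.86)/2 = 0.84 → q = 1.5×1.755×0.84 = 2.211 m³/s
Panel 4-5: Δb = 2.7 m, d̄ = (1.75+0.55)/2 = 1.15, v̄ = (0.86+0.60)/2 = 0.73 → q = 2.7×1.15×0.73 = 2.267 m³/s
Q = Σ q = 10.58 m³/s
= 10.58 × 1000 = 10580 L/s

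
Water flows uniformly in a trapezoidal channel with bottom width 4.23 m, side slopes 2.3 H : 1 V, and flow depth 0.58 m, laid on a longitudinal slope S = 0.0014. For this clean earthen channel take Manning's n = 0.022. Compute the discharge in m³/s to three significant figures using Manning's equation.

3.23 m³/s

A = (b + z·y)·y = (4.23 + 2.3×0.58)×0.58 = 3.227 m²
P = b + 2y√(1+z²) = 4.23 + 2×0.58×√(1+2.3²) = 7.139 m
R = A/P = 3.227/7.139 = 0.4520 m
Q = (1/n)·A·R^(2/3)·S^(1/2) = (1/0.022) × 3.227 × 0.4520^(2/3) × 0.0014^(1/2) = 3.233 m³/s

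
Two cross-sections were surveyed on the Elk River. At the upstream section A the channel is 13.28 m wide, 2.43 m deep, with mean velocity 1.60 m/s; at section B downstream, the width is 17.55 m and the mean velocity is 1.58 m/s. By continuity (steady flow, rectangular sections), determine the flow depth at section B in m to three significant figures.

1.86 m

Q = A₁V₁ = (13.28×2.43) × 1.60 = 51.63 m³/s
d₂ = Q/(b₂ V₂) = 51.63/(17.55×1.58) = 1.862 m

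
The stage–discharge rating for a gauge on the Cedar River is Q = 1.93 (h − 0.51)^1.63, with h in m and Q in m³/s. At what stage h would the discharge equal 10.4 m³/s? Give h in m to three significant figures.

3.32 m

h − h₀ = (Q/C)^(1/b) = (10.4/1.93)^(1/1.63) = 2.810 m
h = 0.51 + 2.810 = 3.320 m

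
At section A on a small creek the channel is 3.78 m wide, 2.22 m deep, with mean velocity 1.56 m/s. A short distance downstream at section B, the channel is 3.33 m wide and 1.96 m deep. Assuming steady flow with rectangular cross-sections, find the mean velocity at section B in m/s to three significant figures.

2.01 m/s

Q = A₁V₁ = (3.78×2.22) × 1.56 = 13.09 m³/s
A₂ = 3.33 × 1.96 = 6.527 m²
V₂ = Q/A₂ = 13.09/6.527 = 2.006 m/s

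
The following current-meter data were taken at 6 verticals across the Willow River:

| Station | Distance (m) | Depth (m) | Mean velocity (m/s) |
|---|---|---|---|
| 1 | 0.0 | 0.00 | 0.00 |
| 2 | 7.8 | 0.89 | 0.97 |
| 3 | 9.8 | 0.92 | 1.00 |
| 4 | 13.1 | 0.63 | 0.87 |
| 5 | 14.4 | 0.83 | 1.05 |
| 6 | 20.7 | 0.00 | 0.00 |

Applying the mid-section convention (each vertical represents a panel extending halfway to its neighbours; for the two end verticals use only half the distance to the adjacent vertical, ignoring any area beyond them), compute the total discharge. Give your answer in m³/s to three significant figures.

w_2 = (9.8 − 0.0)/2 = 4.9 m; q_2 = 0.97 × 0.89 × 4.9 = 4.230 m³/s
w_3 = (13.1 − 7.8)/2 = 2.65 m; q_3 = 1.00 × 0.92 × 2.65 = 2.438 m³/s
w_4 = (14.4 − 9.8)/2 = 2.3 m; q_4 = 0.87 × 0.63 × 2.3 = 1.261 m³/s
w_5 = (20.7 − 13.1)/2 = 3.8 m; q_5 = 1.05 × 0.83 × 3.8 = 3.312 m³/s
Stations 1, 6 contribute zero (depth or velocity is 0).
Q = Σ qᵢ = 11.24 m³/s

11.2 m³/s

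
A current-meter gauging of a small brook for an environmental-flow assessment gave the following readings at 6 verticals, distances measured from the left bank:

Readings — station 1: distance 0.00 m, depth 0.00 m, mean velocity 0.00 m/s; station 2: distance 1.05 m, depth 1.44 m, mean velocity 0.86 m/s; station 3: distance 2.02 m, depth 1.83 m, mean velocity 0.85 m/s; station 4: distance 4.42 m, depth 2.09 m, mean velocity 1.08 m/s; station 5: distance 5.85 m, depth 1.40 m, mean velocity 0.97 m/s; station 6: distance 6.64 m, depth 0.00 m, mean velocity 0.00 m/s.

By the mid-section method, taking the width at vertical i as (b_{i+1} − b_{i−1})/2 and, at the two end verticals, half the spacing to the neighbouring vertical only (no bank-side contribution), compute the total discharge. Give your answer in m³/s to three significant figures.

w_2 = (2.02 − 0.00)/2 = 1.01 m; q_2 = 0.86 × 1.44 × 1.01 = 1.251 m³/s
w_3 = (4.42 − 1.05)/2 = 1.685 m; q_3 = 0.85 × 1.83 × 1.685 = 2.621 m³/s
w_4 = (5.85 − 2.02)/2 = 1.915 m; q_4 = 1.08 × 2.09 × 1.915 = 4.323 m³/s
w_5 = (6.64 − 4.42)/2 = 1.11 m; q_5 = 0.97 × 1.40 × 1.11 = 1.507 m³/s
Stations 1, 6 contribute zero (depth or velocity is 0).
Q = Σ qᵢ = 9.702 m³/s

9.70 m³/s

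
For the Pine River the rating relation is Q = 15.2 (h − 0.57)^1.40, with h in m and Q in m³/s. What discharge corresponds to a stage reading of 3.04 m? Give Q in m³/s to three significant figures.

53.9 m³/s

Q = 15.2 × (3.04 − 0.57)^1.40 = 15.2 × 2.47^1.40 = 53.90 m³/s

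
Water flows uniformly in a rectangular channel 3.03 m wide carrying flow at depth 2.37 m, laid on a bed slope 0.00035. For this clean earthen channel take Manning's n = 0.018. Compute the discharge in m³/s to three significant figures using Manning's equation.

7.08 m³/s

A = b·y = 3.03 × 2.37 = 7.181 m²
P = b + 2y = 3.03 + 2×2.37 = 7.770 m
R = A/P = 7.181/7.770 = 0.9242 m
Q = (1/n)·A·R^(2/3)·S^(1/2) = (1/0.018) × 7.181 × 0.9242^(2/3) × 0.00035^(1/2) = 7.082 m³/s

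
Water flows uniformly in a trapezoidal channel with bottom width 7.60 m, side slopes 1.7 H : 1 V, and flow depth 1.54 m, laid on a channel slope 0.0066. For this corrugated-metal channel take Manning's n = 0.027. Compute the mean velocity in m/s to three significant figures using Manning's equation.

3.30 m/s

A = (b + z·y)·y = (7.60 + 1.7×1.54)×1.54 = 15.74 m²
P = b + 2y√(1+z²) = 7.60 + 2×1.54×√(1+1.7²) = 13.67 m
R = A/P = 15.74/13.67 = 1.151 m
Q = (1/n)·A·R^(2/3)·S^(1/2) = (1/0.027) × 15.74 × 1.151^(2/3) × 0.0066^(1/2) = 51.99 m³/s
V = Q/A = 51.99/15.74 = 3.304 m/s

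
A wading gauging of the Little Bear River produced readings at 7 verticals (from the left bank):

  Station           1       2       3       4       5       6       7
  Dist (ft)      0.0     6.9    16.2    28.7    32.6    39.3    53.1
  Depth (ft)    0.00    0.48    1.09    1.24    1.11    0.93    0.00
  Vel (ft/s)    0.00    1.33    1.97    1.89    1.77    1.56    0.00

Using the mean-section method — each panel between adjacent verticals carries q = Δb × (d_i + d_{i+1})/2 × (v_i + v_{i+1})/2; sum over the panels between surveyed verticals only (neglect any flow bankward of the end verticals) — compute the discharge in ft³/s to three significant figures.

Panel 1-2: Δb = 6.9 ft, d̄ = (0.00+0.48)/2 = 0.24, v̄ = (0.00+1.33)/2 = 0.665 → q = 6.9×0.24×0.665 = 1.101 ft³/s
Panel 2-3: Δb = 9.3 ft, d̄ = (0.48+1.09)/2 = 0.785, v̄ = (1.33+1.97)/2 = 1.65 → q = 9.3×0.785×1.65 = 12.05 ft³/s
Panel 3-4: Δb = 12.5 ft, d̄ = (1.09+1.24)/2 = 1.165, v̄ = (1.97+1.89)/2 = 1.93 → q = 12.5×1.165×1.93 = 28.11 ft³/s
Panel 4-5: Δb = 3.9 ft, d̄ = (1.24+1.11)/2 = 1.175, v̄ = (1.89+1.77)/2 = 1.83 → q = 3.9×1.175×1.83 = 8.386 ft³/s
Panel 5-6: Δb = 6.7 ft, d̄ = (1.11+0.93)/2 = 1.02, v̄ = (1.77+1.56)/2 = 1.665 → q = 6.7×1.02×1.665 = 11.38 ft³/s
Panel 6-7: Δb = 13.8 ft, d̄ = (0.93+0.00)/2 = 0.465, v̄ = (1.56+0.00)/2 = 0.78 → q = 13.8×0.465×0.78 = 5.005 ft³/s
Q = Σ q = 66.02 ft³/s

66.0 ft³/s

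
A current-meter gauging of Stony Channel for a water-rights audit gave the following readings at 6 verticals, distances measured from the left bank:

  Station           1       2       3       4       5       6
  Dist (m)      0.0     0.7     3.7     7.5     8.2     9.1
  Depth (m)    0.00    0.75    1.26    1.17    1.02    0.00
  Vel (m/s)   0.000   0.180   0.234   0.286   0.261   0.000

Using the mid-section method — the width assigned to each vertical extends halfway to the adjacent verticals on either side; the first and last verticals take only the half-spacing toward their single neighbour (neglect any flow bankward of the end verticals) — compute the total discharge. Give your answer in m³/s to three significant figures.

w_2 = (3.7 − 0.0)/2 = 1.85 m; q_2 = 0.180 × 0.75 × 1.85 = 0.2498 m³/s
w_3 = (7.5 − 0.7)/2 = 3.4 m; q_3 = 0.234 × 1.26 × 3.4 = 1.002 m³/s
w_4 = (8.2 − 3.7)/2 = 2.25 m; q_4 = 0.286 × 1.17 × 2.25 = 0.7529 m³/s
w_5 = (9.1 − 7.5)/2 = 0.8 m; q_5 = 0.261 × 1.02 × 0.8 = 0.2130 m³/s
Stations 1, 6 contribute zero (depth or velocity is 0).
Q = Σ qᵢ = 2.218 m³/s

2.22 m³/s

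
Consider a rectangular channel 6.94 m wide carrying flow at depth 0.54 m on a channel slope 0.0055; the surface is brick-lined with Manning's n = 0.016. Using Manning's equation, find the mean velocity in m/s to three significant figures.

2.79 m/s

A = b·y = 6.94 × 0.54 = 3.748 m²
P = b + 2y = 6.94 + 2×0.54 = 8.020 m
R = A/P = 3.748/8.020 = 0.4673 m
Q = (1/n)·A·R^(2/3)·S^(1/2) = (1/0.016) × 3.748 × 0.4673^(2/3) × 0.0055^(1/2) = 10.46 m³/s
V = Q/A = 10.46/3.748 = 2.791 m/s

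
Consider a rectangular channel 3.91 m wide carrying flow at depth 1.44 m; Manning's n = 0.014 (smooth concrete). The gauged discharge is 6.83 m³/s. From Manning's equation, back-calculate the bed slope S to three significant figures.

0.000370

A = b·y = 3.91 × 1.44 = 5.630 m²
P = b + 2y = 3.91 + 2×1.44 = 6.790 m
R = A/P = 5.630/6.790 = 0.8292 m
S = (Q·n / (1·A·R^(2/3)))² = (6.83×0.014 / (1×5.630×0.8826))² = 0.0003702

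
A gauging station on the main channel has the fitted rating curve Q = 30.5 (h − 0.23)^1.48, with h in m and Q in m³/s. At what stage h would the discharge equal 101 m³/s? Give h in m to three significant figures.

h − h₀ = (Q/C)^(1/b) = (101/30.5)^(1/1.48) = 2.246 m
h = 0.23 + 2.246 = 2.476 m

2.48 m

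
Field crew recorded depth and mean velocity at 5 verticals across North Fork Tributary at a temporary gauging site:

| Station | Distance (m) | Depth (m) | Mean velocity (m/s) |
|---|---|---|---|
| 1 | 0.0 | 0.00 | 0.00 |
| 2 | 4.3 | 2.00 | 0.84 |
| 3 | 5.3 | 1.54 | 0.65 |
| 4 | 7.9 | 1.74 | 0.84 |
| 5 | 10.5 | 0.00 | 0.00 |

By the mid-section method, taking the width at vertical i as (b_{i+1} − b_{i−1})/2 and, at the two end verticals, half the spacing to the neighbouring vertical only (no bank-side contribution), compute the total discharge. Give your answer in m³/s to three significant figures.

w_2 = (5.3 − 0.0)/2 = 2.65 m; q_2 = 0.84 × 2.00 × 2.65 = 4.452 m³/s
w_3 = (7.9 − 4.3)/2 = 1.8 m; q_3 = 0.65 × 1.54 × 1.8 = 1.802 m³/s
w_4 = (10.5 − 5.3)/2 = 2.6 m; q_4 = 0.84 × 1.74 × 2.6 = 3.800 m³/s
Stations 1, 5 contribute zero (depth or velocity is 0).
Q = Σ qᵢ = 10.05 m³/s

10.1 m³/s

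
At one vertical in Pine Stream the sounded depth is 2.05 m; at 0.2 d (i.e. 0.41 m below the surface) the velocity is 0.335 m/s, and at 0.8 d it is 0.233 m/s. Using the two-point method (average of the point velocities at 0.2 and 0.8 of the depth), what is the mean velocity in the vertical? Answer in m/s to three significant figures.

0.284 m/s

v̄ = (0.335 + 0.233) / 2 = 0.2840 m/s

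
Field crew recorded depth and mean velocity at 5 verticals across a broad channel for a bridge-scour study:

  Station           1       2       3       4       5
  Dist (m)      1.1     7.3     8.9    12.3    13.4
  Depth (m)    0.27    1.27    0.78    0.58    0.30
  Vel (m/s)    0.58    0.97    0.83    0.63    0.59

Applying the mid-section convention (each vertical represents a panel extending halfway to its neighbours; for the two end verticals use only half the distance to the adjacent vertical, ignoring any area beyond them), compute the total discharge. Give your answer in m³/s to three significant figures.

7.83 m³/s

w_1 = (7.3 − 1.1)/2 = 3.1 m; q_1 = 0.58 × 0.27 × 3.1 = 0.4855 m³/s
w_2 = (8.9 − 1.1)/2 = 3.9 m; q_2 = 0.97 × 1.27 × 3.9 = 4.804 m³/s
w_3 = (12.3 − 7.3)/2 = 2.5 m; q_3 = 0.83 × 0.78 × 2.5 = 1.619 m³/s
w_4 = (13.4 − 8.9)/2 = 2.25 m; q_4 = 0.63 × 0.58 × 2.25 = 0.8222 m³/s
w_5 = (13.4 − 12.3)/2 = 0.55 m; q_5 = 0.59 × 0.30 × 0.55 = 0.09735 m³/s
Q = Σ qᵢ = 7.828 m³/s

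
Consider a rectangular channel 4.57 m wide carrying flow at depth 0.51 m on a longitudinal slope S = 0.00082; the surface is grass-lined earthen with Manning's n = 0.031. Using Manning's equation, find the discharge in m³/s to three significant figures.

A = b·y = 4.57 × 0.51 = 2.331 m²
P = b + 2y = 4.57 + 2×0.51 = 5.590 m
R = A/P = 2.331/5.590 = 0.4169 m
Q = (1/n)·A·R^(2/3)·S^(1/2) = (1/0.031) × 2.331 × 0.4169^(2/3) × 0.00082^(1/2) = 1.202 m³/s

1.20 m³/s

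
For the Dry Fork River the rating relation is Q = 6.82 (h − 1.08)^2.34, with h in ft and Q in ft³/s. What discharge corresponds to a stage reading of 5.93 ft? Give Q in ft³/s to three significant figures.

274 ft³/s

Q = 6.82 × (5.93 − 1.08)^2.34 = 6.82 × 4.85^2.34 = 274.4 ft³/s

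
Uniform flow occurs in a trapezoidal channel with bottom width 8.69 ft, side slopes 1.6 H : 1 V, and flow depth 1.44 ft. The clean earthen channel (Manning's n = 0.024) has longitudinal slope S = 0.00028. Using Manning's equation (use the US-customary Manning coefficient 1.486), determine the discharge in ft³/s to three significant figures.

A = (b + z·y)·y = (8.69 + 1.6×1.44)×1.44 = 15.83 ft²
P = b + 2y√(1+z²) = 8.69 + 2×1.44×√(1+1.6²) = 14.12 ft
R = A/P = 15.83/14.12 = 1.121 ft
Q = (1.486/n)·A·R^(2/3)·S^(1/2) = (1.486/0.024) × 15.83 × 1.121^(2/3) × 0.00028^(1/2) = 17.70 ft³/s

17.7 ft³/s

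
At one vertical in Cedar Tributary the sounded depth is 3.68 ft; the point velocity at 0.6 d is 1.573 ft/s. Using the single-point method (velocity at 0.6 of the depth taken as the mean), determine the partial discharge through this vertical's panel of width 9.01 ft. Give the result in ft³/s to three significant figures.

v̄ = v₀.₆ = 1.573 ft/s
q = v̄ × d × w = 1.573 × 3.68 × 9.01 = 52.16 ft³/s

52.2 ft³/s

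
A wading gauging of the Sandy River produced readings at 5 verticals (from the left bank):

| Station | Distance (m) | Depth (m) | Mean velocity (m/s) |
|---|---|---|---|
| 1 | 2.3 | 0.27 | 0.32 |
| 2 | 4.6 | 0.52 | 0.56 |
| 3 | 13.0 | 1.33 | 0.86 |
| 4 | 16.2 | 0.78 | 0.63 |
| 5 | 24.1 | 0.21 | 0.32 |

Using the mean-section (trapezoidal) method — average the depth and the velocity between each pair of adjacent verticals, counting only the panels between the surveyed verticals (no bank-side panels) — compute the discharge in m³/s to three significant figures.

10.3 m³/s

Panel 1-2: Δb = 2.3 m, d̄ = (0.27+0.52)/2 = 0.395, v̄ = (0.32+0.56)/2 = 0.44 → q = 2.3×0.395×0.44 = 0.3997 m³/s
Panel 2-3: Δb = 8.4 m, d̄ = (0.52+1.33)/2 = 0.925, v̄ = (0.56+0.86)/2 = 0.71 → q = 8.4×0.925×0.71 = 5.517 m³/s
Panel 3-4: Δb = 3.2 m, d̄ = (1.33+0.78)/2 = 1.055, v̄ = (0.86+0.63)/2 = 0.745 → q = 3.2×1.055×0.745 = 2.515 m³/s
Panel 4-5: Δb = 7.9 m, d̄ = (0.78+0.21)/2 = 0.495, v̄ = (0.63+0.32)/2 = 0.475 → q = 7.9×0.495×0.475 = 1.857 m³/s
Q = Σ q = 10.29 m³/s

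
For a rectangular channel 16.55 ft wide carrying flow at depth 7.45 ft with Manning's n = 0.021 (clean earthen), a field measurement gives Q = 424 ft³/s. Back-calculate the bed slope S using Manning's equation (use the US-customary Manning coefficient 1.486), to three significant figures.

A = b·y = 16.55 × 7.45 = 123.3 ft²
P = b + 2y = 16.55 + 2×7.45 = 31.45 ft
R = A/P = 123.3/31.45 = 3.920 ft
S = (Q·n / (1.486·A·R^(2/3)))² = (424×0.021 / (1.486×123.3×2.486))² = 0.0003820

0.000382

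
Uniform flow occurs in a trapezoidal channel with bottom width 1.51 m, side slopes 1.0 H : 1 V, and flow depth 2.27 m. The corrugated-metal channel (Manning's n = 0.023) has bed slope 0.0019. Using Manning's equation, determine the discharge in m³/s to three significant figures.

17.1 m³/s

A = (b + z·y)·y = (1.51 + 1.0×2.27)×2.27 = 8.581 m²
P = b + 2y√(1+z²) = 1.51 + 2×2.27×√(1+1.0²) = 7.931 m
R = A/P = 8.581/7.931 = 1.082 m
Q = (1/n)·A·R^(2/3)·S^(1/2) = (1/0.023) × 8.581 × 1.082^(2/3) × 0.0019^(1/2) = 17.14 m³/s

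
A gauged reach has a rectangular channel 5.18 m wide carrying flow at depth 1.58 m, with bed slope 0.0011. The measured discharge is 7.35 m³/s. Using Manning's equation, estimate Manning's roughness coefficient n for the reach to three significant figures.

0.0365

A = b·y = 5.18 × 1.58 = 8.184 m²
P = b + 2y = 5.18 + 2×1.58 = 8.340 m
R = A/P = 8.184/8.340 = 0.9813 m
n = (1/Q)·A·R^(2/3)·S^(1/2) = (1/7.35) × 8.184 × 0.9875 × 0.03317 = 0.03647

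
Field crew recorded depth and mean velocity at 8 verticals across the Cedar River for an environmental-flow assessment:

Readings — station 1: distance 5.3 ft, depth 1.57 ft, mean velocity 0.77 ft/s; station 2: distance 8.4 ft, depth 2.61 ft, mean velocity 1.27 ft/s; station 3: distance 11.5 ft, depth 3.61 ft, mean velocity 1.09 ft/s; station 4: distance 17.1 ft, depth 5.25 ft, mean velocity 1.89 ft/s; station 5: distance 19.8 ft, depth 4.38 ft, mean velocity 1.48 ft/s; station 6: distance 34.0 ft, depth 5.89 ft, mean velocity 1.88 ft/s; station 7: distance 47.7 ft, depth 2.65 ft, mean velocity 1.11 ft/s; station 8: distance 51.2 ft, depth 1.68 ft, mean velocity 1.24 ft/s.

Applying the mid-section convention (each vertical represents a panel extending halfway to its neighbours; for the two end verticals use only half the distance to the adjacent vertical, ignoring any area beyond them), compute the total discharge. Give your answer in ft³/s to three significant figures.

w_1 = (8.4 − 5.3)/2 = 1.55 ft; q_1 = 0.77 × 1.57 × 1.55 = 1.874 ft³/s
w_2 = (11.5 − 5.3)/2 = 3.1 ft; q_2 = 1.27 × 2.61 × 3.1 = 10.28 ft³/s
w_3 = (17.1 − 8.4)/2 = 4.35 ft; q_3 = 1.09 × 3.61 × 4.35 = 17.12 ft³/s
w_4 = (19.8 − 11.5)/2 = 4.15 ft; q_4 = 1.89 × 5.25 × 4.15 = 41.18 ft³/s
w_5 = (34.0 − 17.1)/2 = 8.45 ft; q_5 = 1.48 × 4.38 × 8.45 = 54.78 ft³/s
w_6 = (47.7 − 19.8)/2 = 13.95 ft; q_6 = 1.88 × 5.89 × 13.95 = 154.5 ft³/s
w_7 = (51.2 − 34.0)/2 = 8.6 ft; q_7 = 1.11 × 2.65 × 8.6 = 25.30 ft³/s
w_8 = (51.2 − 47.7)/2 = 1.75 ft; q_8 = 1.24 × 1.68 × 1.75 = 3.646 ft³/s
Q = Σ qᵢ = 308.6 ft³/s

309 ft³/s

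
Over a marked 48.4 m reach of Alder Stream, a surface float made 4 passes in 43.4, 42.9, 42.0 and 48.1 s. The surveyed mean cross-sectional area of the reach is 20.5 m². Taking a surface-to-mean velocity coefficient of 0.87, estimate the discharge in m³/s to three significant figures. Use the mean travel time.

t̄ = (43.4 + 42.9 + 42.0 + 48.1) / 4 = 44.1 s
v_surface = L / t̄ = 48.4 / 44.1 = 1.098 m/s
v_mean = 0.87 × 1.098 = 0.9548 m/s
Q = A × v_mean = 20.5 × 0.9548 = 19.57 m³/s

19.6 m³/s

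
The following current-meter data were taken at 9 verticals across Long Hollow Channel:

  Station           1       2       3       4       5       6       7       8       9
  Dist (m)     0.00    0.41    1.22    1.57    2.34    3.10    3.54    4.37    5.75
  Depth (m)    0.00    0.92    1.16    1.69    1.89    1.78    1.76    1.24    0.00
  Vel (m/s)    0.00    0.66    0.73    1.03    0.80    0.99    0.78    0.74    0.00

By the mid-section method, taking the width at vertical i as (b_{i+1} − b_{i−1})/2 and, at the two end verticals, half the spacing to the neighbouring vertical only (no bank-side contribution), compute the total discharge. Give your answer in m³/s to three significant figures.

5.94 m³/s

w_2 = (1.22 − 0.00)/2 = 0.61 m; q_2 = 0.66 × 0.92 × 0.61 = 0.3704 m³/s
w_3 = (1.57 − 0.41)/2 = 0.58 m; q_3 = 0.73 × 1.16 × 0.58 = 0.4911 m³/s
w_4 = (2.34 − 1.22)/2 = 0.56 m; q_4 = 1.03 × 1.69 × 0.56 = 0.9748 m³/s
w_5 = (3.10 − 1.57)/2 = 0.765 m; q_5 = 0.80 × 1.89 × 0.765 = 1.157 m³/s
w_6 = (3.54 − 2.34)/2 = 0.6 m; q_6 = 0.99 × 1.78 × 0.6 = 1.057 m³/s
w_7 = (4.37 − 3.10)/2 = 0.635 m; q_7 = 0.78 × 1.76 × 0.635 = 0.8717 m³/s
w_8 = (5.75 − 3.54)/2 = 1.105 m; q_8 = 0.74 × 1.24 × 1.105 = 1.014 m³/s
Stations 1, 9 contribute zero (depth or velocity is 0).
Q = Σ qᵢ = 5.936 m³/s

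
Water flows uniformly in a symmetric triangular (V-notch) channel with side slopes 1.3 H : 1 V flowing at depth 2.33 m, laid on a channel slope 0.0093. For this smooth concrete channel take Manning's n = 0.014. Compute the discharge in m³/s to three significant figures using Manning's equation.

46.1 m³/s

A = z·y² = 1.3×2.33² = 7.058 m²
P = 2y√(1+z²) = 2×2.33×√(1+1.3²) = 7.643 m
R = A/P = 7.058/7.643 = 0.9234 m
Q = (1/n)·A·R^(2/3)·S^(1/2) = (1/0.014) × 7.058 × 0.9234^(2/3) × 0.0093^(1/2) = 46.10 m³/s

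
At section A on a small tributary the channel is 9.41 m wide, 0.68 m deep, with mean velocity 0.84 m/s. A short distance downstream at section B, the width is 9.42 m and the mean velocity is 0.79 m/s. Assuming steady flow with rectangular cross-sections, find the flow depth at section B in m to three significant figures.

0.722 m

Q = A₁V₁ = (9.41×0.68) × 0.84 = 5.375 m³/s
d₂ = Q/(b₂ V₂) = 5.375/(9.42×0.79) = 0.7223 m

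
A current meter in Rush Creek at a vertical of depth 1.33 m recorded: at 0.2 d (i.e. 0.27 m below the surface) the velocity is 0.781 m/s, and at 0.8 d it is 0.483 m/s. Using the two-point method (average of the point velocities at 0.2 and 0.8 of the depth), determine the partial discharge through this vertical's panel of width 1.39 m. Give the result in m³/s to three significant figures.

1.17 m³/s

v̄ = (0.781 + 0.483) / 2 = 0.6320 m/s
q = v̄ × d × w = 0.6320 × 1.33 × 1.39 = 1.168 m³/s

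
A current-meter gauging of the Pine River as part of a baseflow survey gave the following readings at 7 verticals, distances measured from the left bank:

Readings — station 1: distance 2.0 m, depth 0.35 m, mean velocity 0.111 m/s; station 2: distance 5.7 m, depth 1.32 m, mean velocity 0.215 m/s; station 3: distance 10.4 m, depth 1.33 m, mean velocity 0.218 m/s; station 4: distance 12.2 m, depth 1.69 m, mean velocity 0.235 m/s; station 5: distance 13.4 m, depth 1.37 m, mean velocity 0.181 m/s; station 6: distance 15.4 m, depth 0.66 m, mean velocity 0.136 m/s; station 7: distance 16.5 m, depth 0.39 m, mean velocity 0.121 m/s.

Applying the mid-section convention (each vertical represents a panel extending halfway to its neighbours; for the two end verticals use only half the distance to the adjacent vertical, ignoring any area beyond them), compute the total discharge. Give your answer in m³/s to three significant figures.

3.36 m³/s

w_1 = (5.7 − 2.0)/2 = 1.85 m; q_1 = 0.111 × 0.35 × 1.85 = 0.07187 m³/s
w_2 = (10.4 − 2.0)/2 = 4.2 m; q_2 = 0.215 × 1.32 × 4.2 = 1.192 m³/s
w_3 = (12.2 − 5.7)/2 = 3.25 m; q_3 = 0.218 × 1.33 × 3.25 = 0.9423 m³/s
w_4 = (13.4 − 10.4)/2 = 1.5 m; q_4 = 0.235 × 1.69 × 1.5 = 0.5957 m³/s
w_5 = (15.4 − 12.2)/2 = 1.6 m; q_5 = 0.181 × 1.37 × 1.6 = 0.3968 m³/s
w_6 = (16.5 − 13.4)/2 = 1.55 m; q_6 = 0.136 × 0.66 × 1.55 = 0.1391 m³/s
w_7 = (16.5 − 15.4)/2 = 0.55 m; q_7 = 0.121 × 0.39 × 0.55 = 0.02595 m³/s
Q = Σ qᵢ = 3.364 m³/s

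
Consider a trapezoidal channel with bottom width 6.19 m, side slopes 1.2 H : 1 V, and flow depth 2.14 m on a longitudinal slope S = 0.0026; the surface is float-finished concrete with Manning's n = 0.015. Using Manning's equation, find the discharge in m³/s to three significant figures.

A = (b + z·y)·y = (6.19 + 1.2×2.14)×2.14 = 18.74 m²
P = b + 2y√(1+z²) = 6.19 + 2×2.14×√(1+1.2²) = 12.88 m
R = A/P = 18.74/12.88 = 1.456 m
Q = (1/n)·A·R^(2/3)·S^(1/2) = (1/0.015) × 18.74 × 1.456^(2/3) × 0.0026^(1/2) = 81.83 m³/s

81.8 m³/s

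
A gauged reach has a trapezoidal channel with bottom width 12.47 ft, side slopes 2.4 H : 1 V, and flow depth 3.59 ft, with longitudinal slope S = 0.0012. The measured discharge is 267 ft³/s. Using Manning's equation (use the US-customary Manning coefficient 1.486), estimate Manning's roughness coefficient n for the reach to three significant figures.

0.0264

A = (b + z·y)·y = (12.47 + 2.4×3.59)×3.59 = 75.70 ft²
P = b + 2y√(1+z²) = 12.47 + 2×3.59×√(1+2.4²) = 31.14 ft
R = A/P = 75.70/31.14 = 2.431 ft
n = (1.486/Q)·A·R^(2/3)·S^(1/2) = (1.486/267) × 75.70 × 1.808 × 0.03464 = 0.02639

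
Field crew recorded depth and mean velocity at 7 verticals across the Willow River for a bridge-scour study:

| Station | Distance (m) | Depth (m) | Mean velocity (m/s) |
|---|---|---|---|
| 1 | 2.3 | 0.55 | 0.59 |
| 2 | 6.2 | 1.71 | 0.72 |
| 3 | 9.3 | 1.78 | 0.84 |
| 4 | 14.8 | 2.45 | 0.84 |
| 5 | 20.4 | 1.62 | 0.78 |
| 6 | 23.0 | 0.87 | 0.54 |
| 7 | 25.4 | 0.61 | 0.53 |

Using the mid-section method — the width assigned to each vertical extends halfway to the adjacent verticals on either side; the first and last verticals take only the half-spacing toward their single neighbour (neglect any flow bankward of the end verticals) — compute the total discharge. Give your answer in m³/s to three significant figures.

29.5 m³/s

w_1 = (6.2 − 2.3)/2 = 1.95 m; q_1 = 0.59 × 0.55 × 1.95 = 0.6328 m³/s
w_2 = (9.3 − 2.3)/2 = 3.5 m; q_2 = 0.72 × 1.71 × 3.5 = 4.309 m³/s
w_3 = (14.8 − 6.2)/2 = 4.3 m; q_3 = 0.84 × 1.78 × 4.3 = 6.429 m³/s
w_4 = (20.4 − 9.3)/2 = 5.55 m; q_4 = 0.84 × 2.45 × 5.55 = 11.42 m³/s
w_5 = (23.0 − 14.8)/2 = 4.1 m; q_5 = 0.78 × 1.62 × 4.1 = 5.181 m³/s
w_6 = (25.4 − 20.4)/2 = 2.5 m; q_6 = 0.54 × 0.87 × 2.5 = 1.175 m³/s
w_7 = (25.4 − 23.0)/2 = 1.2 m; q_7 = 0.53 × 0.61 × 1.2 = 0.3880 m³/s
Q = Σ qᵢ = 29.54 m³/s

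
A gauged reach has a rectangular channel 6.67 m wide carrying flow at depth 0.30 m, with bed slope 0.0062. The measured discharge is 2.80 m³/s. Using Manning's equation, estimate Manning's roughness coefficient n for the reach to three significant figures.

0.0238

A = b·y = 6.67 × 0.30 = 2.001 m²
P = b + 2y = 6.67 + 2×0.30 = 7.270 m
R = A/P = 2.001/7.270 = 0.2752 m
n = (1/Q)·A·R^(2/3)·S^(1/2) = (1/2.80) × 2.001 × 0.4231 × 0.07874 = 0.02381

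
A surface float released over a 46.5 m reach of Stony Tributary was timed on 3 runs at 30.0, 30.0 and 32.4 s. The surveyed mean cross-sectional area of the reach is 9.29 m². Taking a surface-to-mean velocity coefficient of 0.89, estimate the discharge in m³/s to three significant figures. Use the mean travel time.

t̄ = (30.0 + 30.0 + 32.4) / 3 = 30.8 s
v_surface = L / t̄ = 46.5 / 30.8 = 1.510 m/s
v_mean = 0.89 × 1.510 = 1.344 m/s
Q = A × v_mean = 9.29 × 1.344 = 12.48 m³/s

12.5 m³/s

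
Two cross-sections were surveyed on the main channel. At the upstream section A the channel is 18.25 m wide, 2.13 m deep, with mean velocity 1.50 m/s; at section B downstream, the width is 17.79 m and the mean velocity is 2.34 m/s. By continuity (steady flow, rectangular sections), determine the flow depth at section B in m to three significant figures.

1.40 m

Q = A₁V₁ = (18.25×2.13) × 1.50 = 58.31 m³/s
d₂ = Q/(b₂ V₂) = 58.31/(17.79×2.34) = 1.401 m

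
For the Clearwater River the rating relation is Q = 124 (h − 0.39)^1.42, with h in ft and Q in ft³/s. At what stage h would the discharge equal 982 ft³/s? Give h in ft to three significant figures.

4.68 ft

h − h₀ = (Q/C)^(1/b) = (982/124)^(1/1.42) = 4.294 ft
h = 0.39 + 4.294 = 4.684 ft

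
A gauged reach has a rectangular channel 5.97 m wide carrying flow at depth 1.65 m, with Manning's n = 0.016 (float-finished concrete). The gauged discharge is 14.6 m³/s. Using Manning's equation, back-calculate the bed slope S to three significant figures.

0.000519

A = b·y = 5.97 × 1.65 = 9.851 m²
P = b + 2y = 5.97 + 2×1.65 = 9.270 m
R = A/P = 9.851/9.270 = 1.063 m
S = (Q·n / (1·A·R^(2/3)))² = (14.6×0.016 / (1×9.851×1.041))² = 0.0005186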